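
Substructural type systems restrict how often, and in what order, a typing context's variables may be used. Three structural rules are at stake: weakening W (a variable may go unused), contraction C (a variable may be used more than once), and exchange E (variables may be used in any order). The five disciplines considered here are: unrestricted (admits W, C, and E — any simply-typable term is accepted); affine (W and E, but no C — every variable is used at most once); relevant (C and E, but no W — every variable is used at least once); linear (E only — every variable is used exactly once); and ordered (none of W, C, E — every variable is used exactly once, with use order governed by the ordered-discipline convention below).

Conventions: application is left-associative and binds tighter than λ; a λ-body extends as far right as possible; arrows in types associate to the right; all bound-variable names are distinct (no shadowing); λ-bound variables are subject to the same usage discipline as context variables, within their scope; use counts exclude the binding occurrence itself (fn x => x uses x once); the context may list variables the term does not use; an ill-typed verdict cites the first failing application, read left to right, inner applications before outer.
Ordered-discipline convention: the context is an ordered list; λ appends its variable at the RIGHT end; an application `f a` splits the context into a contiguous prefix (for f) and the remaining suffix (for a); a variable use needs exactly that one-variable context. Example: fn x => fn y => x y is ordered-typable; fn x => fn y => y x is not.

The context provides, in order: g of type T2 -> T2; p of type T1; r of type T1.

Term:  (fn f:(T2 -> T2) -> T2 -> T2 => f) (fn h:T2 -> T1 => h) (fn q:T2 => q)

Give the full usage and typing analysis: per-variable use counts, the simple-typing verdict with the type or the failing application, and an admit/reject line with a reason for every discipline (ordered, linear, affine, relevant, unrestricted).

counts: g: 0×; p: 0×; r: 0×; f (λ-bound): 1×; h (λ-bound): 1×; q (λ-bound): 1×
uses in reading order: f, h, q
typing: ill-typed: a function awaiting (T2 -> T2) -> T2 -> T2 gets (T2 -> T1) -> T2 -> T1
ordered: ✗, the type mismatch rejects it
linear: ✗, not simply typable
affine: ✗, fails simple typing
relevant: ✗, a type mismatch blocks all five
unrestricted: ✗, the type mismatch rejects it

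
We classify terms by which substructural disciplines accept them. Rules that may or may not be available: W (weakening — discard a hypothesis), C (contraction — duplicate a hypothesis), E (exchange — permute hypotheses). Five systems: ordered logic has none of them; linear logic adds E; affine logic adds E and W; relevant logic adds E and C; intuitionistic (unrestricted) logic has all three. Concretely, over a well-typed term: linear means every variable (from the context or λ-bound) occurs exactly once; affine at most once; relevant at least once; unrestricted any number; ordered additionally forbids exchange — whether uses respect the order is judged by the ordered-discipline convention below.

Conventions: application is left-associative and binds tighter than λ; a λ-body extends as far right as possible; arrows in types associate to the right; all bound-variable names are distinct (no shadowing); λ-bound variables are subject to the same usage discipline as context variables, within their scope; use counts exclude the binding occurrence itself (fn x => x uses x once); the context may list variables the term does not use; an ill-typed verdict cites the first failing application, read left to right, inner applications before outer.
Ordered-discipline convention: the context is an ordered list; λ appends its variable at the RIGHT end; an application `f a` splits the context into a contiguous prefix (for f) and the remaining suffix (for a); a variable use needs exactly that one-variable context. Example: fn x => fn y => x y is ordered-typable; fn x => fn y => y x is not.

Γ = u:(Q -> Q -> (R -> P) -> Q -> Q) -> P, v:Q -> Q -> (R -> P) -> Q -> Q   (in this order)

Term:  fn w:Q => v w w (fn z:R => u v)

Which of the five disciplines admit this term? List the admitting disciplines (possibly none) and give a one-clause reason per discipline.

admitting disciplines: unrestricted
use counts: u=1; v=2; w (bound)=2; z (bound)=0
uses in reading order: v, w, w, u, v
typing: the term checks, with type Q -> Q -> Q
ordered: ✗, v ×2, w ×2 used more than once (contraction); unused: z — weakening required
linear: ✗, v ×2, w ×2 used more than once (contraction); unused: z — weakening required
affine: ✗, v ×2, w ×2 used more than once (contraction)
relevant: ✗, unused: z — weakening required
unrestricted: ✓, well-typed at Q -> Q -> Q; no restrictions here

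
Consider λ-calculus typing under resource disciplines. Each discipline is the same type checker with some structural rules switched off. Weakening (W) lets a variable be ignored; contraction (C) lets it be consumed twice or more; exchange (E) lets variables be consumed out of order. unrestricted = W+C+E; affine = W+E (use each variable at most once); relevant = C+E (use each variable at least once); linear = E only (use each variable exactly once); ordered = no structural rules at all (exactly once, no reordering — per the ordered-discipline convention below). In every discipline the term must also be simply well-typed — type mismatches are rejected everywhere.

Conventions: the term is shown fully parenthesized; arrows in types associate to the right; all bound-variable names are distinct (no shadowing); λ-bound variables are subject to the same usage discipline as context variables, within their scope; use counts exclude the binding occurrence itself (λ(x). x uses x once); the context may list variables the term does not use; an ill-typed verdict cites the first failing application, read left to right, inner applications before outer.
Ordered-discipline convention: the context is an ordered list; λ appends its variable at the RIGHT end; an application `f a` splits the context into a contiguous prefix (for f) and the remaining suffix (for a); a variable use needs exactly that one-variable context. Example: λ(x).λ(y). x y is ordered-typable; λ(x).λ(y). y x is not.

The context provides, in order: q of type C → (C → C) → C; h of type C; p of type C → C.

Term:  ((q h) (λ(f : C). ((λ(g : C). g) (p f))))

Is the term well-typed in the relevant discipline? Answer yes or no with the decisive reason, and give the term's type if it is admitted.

yes — q, h, p, f, g: all used, weakening unneeded; term : C
usage: q=1; h=1; p=1; f [bound]=1; g [bound]=1
left-to-right use order: q, h, g, p, f
typing: well-typed at C
summary: ordered ✓, linear ✓, affine ✓, relevant ✓, unrestricted ✓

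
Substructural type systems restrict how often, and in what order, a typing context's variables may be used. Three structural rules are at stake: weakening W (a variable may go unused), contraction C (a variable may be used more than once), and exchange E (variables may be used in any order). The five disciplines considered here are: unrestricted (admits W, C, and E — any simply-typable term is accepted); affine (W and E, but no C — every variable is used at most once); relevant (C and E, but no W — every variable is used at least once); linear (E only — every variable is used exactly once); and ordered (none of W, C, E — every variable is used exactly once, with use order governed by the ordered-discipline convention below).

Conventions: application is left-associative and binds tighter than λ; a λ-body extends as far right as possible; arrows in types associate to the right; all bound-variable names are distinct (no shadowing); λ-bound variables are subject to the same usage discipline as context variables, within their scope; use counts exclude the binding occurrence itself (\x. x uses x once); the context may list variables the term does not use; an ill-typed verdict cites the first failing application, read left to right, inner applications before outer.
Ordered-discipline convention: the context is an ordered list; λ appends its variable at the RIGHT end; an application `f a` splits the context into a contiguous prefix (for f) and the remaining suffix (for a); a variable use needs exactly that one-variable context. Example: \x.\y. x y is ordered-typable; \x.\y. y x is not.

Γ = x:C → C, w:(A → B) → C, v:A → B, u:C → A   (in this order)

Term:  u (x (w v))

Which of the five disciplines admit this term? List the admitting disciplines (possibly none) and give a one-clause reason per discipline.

admitted by: linear, affine, relevant, unrestricted
variable uses: x: 1, w: 1, v: 1, u: 1
left-to-right use order: u, x, w, v
typing: ✓ — A
ordered: ✗, no contiguous prefix/suffix split fits u, x, w, v
linear: ✓, each of x, w, v, u used exactly once
affine: ✓, none of x, w, v, u used more than once
relevant: ✓, x, w, v, u: all used, weakening unneeded
unrestricted: ✓, typability at A is all that's needed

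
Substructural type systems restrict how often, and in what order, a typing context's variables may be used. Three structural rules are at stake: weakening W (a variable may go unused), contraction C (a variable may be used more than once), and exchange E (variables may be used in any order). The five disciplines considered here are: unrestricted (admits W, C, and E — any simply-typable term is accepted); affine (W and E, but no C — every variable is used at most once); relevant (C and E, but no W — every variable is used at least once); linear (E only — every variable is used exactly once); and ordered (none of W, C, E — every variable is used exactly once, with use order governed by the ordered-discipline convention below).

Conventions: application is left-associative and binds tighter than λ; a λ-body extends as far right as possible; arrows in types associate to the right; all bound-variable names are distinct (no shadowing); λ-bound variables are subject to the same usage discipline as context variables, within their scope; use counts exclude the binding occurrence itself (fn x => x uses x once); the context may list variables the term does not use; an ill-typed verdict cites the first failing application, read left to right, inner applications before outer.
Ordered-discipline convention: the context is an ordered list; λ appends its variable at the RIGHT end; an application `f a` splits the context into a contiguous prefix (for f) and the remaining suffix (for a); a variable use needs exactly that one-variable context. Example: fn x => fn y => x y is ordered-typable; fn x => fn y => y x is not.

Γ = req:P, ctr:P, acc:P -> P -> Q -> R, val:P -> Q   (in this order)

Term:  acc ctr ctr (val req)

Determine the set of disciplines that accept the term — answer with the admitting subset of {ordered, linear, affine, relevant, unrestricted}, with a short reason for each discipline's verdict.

admitting disciplines: relevant, unrestricted
usage: req: 1; ctr: 2; acc: 1; val: 1
left-to-right use order: acc, ctr, ctr, val, req
typing: ✓ — R
ordered: ✗, needs contraction — ctr ×2
linear: ✗, needs contraction — ctr ×2
affine: ✗, needs contraction — ctr ×2
relevant: ✓, req, ctr, acc, val: all used, weakening unneeded
unrestricted: ✓, simply typable at R; W, C, E all held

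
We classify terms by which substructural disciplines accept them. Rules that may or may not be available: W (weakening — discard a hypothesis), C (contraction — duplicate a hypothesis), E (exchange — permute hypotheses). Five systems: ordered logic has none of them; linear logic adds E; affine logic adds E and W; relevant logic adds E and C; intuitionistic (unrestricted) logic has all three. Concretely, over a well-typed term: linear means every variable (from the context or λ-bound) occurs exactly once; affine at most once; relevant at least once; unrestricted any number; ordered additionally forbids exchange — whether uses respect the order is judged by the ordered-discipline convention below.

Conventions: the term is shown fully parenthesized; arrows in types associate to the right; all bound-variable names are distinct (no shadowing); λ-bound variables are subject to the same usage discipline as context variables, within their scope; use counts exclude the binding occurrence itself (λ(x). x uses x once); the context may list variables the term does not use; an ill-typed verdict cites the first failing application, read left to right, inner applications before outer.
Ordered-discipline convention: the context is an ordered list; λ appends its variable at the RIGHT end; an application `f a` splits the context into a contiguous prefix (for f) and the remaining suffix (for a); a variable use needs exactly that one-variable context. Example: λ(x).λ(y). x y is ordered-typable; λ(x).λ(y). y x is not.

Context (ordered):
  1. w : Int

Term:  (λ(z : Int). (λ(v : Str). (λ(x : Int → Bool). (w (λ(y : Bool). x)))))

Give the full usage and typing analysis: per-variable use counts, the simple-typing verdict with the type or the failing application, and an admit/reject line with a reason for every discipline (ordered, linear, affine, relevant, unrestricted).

counts: w=1; z (λ-bound)=0; v (λ-bound)=0; x (λ-bound)=1; y (λ-bound)=0
left-to-right use order: w, x
typing: ill-typed: can't apply a value of type Int
ordered: ✗, a type mismatch blocks all five
linear: ✗, the type mismatch rejects it
affine: ✗, not simply typable
relevant: ✗, fails simple typing
unrestricted: ✗, a type mismatch blocks all five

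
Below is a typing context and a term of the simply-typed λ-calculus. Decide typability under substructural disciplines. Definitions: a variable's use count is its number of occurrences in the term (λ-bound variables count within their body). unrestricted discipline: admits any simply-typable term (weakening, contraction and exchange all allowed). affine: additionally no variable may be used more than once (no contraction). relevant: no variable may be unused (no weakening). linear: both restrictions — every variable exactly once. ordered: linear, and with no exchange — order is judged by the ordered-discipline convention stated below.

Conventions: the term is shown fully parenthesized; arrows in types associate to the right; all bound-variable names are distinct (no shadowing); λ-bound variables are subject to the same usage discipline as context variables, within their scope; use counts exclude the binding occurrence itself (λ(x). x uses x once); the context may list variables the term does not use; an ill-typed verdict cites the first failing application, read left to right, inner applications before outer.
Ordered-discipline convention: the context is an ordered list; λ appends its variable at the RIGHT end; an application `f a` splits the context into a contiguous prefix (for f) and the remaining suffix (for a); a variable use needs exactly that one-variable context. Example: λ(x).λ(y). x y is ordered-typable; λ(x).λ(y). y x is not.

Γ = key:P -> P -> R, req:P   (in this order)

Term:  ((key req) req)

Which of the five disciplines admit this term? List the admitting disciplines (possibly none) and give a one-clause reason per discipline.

admitting disciplines: relevant, unrestricted
use counts: key ×1; req ×2
left-to-right use order: key, req, req
typing: well-typed at R
ordered: ✗, req ×2 used more than once (contraction)
linear: ✗, req ×2 used more than once (contraction)
affine: ✗, req ×2 used more than once (contraction)
relevant: ✓, at least one use each (key, req)
unrestricted: ✓, typability at R is all that's needed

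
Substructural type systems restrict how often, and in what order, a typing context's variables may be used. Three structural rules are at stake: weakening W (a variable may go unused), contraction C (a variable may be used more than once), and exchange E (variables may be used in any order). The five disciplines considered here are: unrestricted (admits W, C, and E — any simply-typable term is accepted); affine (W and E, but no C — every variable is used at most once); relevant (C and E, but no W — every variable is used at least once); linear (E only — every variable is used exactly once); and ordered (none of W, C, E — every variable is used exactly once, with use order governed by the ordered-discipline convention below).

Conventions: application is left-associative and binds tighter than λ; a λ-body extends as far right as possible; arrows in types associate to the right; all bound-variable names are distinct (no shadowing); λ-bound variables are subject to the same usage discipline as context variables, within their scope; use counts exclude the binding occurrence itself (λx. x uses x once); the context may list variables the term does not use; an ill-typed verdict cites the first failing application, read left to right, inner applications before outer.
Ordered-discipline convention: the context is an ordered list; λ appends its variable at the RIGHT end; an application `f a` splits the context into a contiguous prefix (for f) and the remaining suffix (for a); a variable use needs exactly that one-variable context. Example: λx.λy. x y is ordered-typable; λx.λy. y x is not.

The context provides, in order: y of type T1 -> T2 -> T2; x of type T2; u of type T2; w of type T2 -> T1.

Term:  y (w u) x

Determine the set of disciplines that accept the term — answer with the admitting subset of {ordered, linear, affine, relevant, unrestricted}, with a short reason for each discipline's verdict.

admitted by: linear, affine, relevant, unrestricted
use counts: y=1, x=1, u=1, w=1
use order (left to right): y, w, u, x
typing: ✓ — T2
ordered: ✗ — use order y, w, u, x needs exchange
linear: ✓ — single use per variable (y, x, u, w)
affine: ✓ — y, x, u, w: no repeats, contraction unneeded
relevant: ✓ — at least one use each (y, x, u, w)
unrestricted: ✓ — typability at T2 is all that's needed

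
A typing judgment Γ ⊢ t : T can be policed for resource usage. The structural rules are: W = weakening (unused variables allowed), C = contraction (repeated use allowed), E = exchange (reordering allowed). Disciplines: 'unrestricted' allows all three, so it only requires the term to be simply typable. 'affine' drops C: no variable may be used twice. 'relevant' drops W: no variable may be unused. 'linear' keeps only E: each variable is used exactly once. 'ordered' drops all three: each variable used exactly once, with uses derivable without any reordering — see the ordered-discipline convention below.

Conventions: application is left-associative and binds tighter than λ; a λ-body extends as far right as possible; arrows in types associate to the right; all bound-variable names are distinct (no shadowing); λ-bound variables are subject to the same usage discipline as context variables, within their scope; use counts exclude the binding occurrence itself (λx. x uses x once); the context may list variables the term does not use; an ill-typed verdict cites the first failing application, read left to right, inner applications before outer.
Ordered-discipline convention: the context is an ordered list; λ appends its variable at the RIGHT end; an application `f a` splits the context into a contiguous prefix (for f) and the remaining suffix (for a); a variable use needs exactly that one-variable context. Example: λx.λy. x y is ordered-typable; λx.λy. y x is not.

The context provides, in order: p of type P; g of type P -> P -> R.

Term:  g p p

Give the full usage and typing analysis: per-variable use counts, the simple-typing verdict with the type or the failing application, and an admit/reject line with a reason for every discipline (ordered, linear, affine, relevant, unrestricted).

usage: p=2, g=1
uses in reading order: g, p, p
typing: ✓ — R
ordered: ✗, uses contraction: p ×2
linear: ✗, uses contraction: p ×2
affine: ✗, uses contraction: p ×2
relevant: ✓, at least one use each (p, g)
unrestricted: ✓, simply typable at R; W, C, E all held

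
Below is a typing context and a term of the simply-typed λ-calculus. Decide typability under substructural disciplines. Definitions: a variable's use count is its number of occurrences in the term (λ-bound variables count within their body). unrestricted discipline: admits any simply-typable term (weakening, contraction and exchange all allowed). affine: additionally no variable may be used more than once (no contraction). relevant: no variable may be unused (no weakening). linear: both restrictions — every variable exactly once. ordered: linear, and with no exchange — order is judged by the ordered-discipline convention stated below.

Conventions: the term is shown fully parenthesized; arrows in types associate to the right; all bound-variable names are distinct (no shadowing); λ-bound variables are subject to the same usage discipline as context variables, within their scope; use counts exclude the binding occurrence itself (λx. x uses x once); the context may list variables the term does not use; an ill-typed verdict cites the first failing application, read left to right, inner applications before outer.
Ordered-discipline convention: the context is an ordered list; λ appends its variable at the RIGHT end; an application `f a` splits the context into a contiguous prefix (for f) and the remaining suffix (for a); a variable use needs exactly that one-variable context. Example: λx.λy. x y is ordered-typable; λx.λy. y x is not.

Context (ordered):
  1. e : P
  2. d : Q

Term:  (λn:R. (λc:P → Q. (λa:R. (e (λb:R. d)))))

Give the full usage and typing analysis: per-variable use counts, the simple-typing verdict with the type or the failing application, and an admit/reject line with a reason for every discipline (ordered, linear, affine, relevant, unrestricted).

usage: e: 1, d: 1, n (bound): 0, c (bound): 0, a (bound): 0, b (bound): 0
uses in reading order: e, d
typing: ill-typed: non-function type P applied to an argument
ordered: ✗, a type mismatch blocks all five
linear: ✗, the type mismatch rejects it
affine: ✗, not simply typable
relevant: ✗, fails simple typing
unrestricted: ✗, a type mismatch blocks all five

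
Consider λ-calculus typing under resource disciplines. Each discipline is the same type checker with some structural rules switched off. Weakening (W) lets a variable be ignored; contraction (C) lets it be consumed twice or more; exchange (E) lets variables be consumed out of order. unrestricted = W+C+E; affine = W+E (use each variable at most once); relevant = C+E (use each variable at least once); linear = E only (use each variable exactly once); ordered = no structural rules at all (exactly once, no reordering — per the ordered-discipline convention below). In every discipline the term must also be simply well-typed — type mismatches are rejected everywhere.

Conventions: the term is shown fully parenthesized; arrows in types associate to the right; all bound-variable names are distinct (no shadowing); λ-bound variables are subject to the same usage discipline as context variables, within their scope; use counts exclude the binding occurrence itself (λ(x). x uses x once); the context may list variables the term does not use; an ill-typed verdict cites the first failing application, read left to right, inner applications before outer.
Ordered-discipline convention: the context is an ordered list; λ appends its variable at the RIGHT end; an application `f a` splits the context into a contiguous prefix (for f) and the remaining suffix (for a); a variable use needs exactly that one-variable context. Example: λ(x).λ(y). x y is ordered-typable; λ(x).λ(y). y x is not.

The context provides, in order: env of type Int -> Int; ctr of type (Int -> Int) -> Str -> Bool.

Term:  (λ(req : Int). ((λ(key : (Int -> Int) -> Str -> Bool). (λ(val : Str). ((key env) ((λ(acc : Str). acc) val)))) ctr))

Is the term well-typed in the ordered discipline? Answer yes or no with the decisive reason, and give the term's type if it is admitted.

no — needs weakening: req unused
counts: env: 1×, ctr: 1×, req (λ-bound): 0×, key (λ-bound): 1×, val (λ-bound): 1×, acc (λ-bound): 1×
use order (left to right): key, env, acc, val, ctr
typing: the term checks, with type Int -> Str -> Bool
across the five disciplines: ordered ✗; linear ✗; affine ✓; relevant ✗; unrestricted ✓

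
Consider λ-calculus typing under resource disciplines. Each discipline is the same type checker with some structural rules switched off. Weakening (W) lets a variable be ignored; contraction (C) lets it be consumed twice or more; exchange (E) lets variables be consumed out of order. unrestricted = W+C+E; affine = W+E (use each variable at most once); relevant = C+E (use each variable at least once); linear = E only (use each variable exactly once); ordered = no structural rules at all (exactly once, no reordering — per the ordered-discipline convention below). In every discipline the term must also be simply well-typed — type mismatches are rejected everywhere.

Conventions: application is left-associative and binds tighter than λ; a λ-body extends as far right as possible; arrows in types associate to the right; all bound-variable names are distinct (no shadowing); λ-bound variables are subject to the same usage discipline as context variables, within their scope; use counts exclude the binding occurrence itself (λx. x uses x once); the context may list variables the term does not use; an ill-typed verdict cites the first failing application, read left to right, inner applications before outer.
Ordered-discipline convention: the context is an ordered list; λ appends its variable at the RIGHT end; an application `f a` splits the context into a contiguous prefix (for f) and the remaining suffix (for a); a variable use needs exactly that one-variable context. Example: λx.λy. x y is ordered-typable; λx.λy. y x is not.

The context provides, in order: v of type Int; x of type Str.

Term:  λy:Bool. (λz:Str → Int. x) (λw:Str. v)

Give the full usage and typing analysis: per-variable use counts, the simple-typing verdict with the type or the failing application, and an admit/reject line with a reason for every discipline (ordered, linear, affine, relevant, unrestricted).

counts: v: 1; x: 1; y (λ-bound): 0; z (λ-bound): 0; w (λ-bound): 0
uses in reading order: x, v
typing: well-typed at Bool → Str
ordered: ✗ — unused: y, z, w — weakening required
linear: ✗ — unused: y, z, w — weakening required
affine: ✓ — v, x, y, z, w: no repeats, contraction unneeded
relevant: ✗ — unused: y, z, w — weakening required
unrestricted: ✓ — well-typed at Bool → Str; no restrictions here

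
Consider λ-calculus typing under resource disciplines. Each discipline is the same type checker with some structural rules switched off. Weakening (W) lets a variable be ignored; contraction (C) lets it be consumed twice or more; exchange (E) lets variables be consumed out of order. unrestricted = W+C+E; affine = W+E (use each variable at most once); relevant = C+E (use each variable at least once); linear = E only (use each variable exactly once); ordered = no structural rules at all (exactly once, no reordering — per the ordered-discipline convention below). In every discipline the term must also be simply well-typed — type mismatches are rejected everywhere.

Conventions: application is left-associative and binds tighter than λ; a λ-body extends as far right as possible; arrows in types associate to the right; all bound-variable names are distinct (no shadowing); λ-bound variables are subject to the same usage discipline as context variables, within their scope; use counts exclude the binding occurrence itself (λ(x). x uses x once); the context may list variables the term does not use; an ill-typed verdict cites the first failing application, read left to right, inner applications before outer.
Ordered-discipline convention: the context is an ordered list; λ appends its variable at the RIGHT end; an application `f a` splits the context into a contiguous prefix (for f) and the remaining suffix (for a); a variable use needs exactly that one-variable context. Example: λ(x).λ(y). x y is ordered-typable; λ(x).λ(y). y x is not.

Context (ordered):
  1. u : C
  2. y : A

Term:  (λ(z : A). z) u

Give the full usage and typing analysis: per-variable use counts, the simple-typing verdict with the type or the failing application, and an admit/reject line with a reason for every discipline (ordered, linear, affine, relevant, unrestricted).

counts: u: 1; y: 0; z (bound): 1
uses in reading order: z, u
typing: ill-typed: an application expects A but receives C
ordered: ✗, not simply typable
linear: ✗, fails simple typing
affine: ✗, a type mismatch blocks all five
relevant: ✗, the type mismatch rejects it
unrestricted: ✗, not simply typable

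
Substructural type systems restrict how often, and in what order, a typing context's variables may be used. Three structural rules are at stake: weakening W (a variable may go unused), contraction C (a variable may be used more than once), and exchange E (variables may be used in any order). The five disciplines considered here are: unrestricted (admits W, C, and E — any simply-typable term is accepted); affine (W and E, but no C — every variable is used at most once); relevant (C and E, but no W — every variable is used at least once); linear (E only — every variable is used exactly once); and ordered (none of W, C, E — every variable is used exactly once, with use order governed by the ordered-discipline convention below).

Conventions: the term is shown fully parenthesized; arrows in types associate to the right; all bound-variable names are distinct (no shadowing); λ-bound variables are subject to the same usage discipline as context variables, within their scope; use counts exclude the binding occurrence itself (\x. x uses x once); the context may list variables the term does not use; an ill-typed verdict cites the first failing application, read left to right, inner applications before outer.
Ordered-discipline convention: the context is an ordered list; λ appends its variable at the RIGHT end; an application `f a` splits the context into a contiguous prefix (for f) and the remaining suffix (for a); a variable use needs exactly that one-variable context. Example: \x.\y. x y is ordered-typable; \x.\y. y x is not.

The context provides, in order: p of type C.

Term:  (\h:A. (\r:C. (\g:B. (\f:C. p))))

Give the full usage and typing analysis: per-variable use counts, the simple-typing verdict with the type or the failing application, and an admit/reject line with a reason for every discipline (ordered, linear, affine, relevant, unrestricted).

usage: p=1; h [bound]=0; r [bound]=0; g [bound]=0; f [bound]=0
left-to-right use order: p
typing: well-typed at A → C → B → C → C
ordered: ✗ — needs weakening: h, r, g, f unused
linear: ✗ — needs weakening: h, r, g, f unused
affine: ✓ — p, h, r, g, f: no repeats, contraction unneeded
relevant: ✗ — needs weakening: h, r, g, f unused
unrestricted: ✓ — simply typable at A → C → B → C → C; W, C, E all held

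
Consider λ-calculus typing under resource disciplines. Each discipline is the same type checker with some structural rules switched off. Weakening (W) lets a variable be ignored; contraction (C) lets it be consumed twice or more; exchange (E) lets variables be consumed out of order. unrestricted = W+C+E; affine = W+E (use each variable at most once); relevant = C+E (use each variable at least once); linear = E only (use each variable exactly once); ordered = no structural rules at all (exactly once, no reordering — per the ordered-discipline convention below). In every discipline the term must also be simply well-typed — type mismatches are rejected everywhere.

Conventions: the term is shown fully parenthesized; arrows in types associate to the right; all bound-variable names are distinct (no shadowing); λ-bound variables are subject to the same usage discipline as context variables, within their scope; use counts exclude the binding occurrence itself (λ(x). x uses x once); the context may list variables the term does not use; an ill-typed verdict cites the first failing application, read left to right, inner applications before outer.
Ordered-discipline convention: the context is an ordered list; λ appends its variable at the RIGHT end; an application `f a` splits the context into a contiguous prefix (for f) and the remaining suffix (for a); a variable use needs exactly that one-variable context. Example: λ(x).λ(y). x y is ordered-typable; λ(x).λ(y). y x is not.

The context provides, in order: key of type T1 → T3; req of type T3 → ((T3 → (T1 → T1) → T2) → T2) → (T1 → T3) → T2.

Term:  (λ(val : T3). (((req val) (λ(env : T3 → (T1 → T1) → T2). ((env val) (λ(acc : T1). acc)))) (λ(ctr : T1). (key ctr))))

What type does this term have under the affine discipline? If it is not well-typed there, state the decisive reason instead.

not well-typed under affine — needs contraction — val ×2
counts: key=1, req=1, val [bound]=2, env [bound]=1, acc [bound]=1, ctr [bound]=1
use order (left to right): req, val, env, val, acc, key, ctr
typing: well-typed at T3 → T2
across the five disciplines: ordered ✗; linear ✗; affine ✗; relevant ✓; unrestricted ✓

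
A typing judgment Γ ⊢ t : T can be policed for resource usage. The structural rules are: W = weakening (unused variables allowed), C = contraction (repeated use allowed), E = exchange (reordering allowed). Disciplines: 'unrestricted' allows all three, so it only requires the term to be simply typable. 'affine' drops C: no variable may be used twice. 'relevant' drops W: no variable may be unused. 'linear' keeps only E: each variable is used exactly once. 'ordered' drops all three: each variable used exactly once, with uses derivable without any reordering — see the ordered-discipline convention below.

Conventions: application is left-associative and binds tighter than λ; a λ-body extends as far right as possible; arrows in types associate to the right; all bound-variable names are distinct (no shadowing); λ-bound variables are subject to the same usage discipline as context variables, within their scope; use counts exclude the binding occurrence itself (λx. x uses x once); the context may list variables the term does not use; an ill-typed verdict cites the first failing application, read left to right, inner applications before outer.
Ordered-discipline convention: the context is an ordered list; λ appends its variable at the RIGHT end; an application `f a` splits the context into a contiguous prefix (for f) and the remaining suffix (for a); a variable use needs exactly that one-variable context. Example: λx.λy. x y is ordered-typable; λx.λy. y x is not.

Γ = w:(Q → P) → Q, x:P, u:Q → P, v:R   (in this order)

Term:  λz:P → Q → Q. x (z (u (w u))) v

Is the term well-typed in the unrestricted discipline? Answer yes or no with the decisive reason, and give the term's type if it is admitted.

no — a type mismatch blocks all five
counts: w: 1×; x: 1×; u: 2×; v: 1×; z (bound): 1×
order of uses: x, z, u, w, u, v
typing: ill-typed: non-arrow in function slot: P
across the five disciplines: ordered ✗ | linear ✗ | affine ✗ | relevant ✗ | unrestricted ✗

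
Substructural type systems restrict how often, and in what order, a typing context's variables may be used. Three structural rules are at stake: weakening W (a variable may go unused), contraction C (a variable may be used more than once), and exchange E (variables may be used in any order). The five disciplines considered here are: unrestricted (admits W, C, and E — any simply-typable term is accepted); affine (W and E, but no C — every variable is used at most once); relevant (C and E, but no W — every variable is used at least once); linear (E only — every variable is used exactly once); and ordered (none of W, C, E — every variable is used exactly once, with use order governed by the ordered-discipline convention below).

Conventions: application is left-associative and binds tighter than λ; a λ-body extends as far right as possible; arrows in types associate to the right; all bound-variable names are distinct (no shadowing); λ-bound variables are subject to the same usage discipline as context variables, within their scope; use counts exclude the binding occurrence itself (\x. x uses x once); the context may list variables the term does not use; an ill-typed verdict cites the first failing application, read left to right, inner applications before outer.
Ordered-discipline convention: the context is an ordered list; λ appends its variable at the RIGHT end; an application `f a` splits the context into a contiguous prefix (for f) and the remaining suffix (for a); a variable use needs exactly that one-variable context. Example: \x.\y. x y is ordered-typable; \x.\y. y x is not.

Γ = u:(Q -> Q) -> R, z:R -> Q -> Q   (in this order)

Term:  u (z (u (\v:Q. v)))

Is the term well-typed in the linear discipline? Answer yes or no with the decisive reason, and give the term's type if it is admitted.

no — uses contraction: u ×2
usage: u=2, z=1, v (λ-bound)=1
uses in reading order: u, z, u, v
typing: well-typed at R
all disciplines: ordered ✗ · linear ✗ · affine ✗ · relevant ✓ · unrestricted ✓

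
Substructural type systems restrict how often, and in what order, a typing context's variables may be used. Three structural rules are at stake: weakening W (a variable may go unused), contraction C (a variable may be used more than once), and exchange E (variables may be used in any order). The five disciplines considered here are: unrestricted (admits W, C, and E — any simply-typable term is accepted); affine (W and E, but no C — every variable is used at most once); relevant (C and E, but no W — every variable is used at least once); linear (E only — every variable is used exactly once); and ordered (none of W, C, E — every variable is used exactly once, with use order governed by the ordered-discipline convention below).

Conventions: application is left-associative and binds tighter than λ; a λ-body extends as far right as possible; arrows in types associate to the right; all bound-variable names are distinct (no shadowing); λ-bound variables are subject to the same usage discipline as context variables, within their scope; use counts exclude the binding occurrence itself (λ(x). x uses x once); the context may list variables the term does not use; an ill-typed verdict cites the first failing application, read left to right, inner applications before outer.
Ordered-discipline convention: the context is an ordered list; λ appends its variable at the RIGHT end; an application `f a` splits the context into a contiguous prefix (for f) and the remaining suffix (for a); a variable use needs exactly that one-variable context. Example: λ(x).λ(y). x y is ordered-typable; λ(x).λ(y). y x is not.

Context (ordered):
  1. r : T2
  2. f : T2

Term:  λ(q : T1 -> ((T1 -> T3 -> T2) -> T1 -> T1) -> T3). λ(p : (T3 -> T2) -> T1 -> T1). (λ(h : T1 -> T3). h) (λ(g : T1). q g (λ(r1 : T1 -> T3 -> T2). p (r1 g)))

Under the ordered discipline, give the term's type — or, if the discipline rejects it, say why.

not well-typed under ordered — needs contraction — g ×2; r, f left unused
use counts: r ×0, f ×0, q (bound) ×1, p (bound) ×1, h (bound) ×1, g (bound) ×2, r1 (bound) ×1
left-to-right use order: h, q, g, p, r1, g
typing: ✓ — (T1 -> ((T1 -> T3 -> T2) -> T1 -> T1) -> T3) -> ((T3 -> T2) -> T1 -> T1) -> T1 -> T3
summary: ordered ✗ | linear ✗ | affine ✗ | relevant ✗ | unrestricted ✓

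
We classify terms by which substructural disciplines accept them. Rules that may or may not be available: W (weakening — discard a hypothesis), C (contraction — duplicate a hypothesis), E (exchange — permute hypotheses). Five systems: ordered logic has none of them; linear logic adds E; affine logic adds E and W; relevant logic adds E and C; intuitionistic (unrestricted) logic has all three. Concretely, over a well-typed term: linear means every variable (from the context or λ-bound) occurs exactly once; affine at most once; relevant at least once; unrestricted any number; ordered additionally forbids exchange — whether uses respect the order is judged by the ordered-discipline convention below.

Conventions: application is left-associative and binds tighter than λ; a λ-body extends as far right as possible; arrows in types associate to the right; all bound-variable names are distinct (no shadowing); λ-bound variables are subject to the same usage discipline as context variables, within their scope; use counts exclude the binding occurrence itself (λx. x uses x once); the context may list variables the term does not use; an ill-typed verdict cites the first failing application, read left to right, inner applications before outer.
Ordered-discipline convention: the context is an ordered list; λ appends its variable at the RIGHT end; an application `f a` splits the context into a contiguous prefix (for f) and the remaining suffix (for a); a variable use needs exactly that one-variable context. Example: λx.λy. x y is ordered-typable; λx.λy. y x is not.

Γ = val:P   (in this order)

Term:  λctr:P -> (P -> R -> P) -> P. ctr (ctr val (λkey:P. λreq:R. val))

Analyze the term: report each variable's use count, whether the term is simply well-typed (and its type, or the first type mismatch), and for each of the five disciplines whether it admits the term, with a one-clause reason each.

variable uses: val: 2×, ctr (bound): 2×, key (bound): 0×, req (bound): 0×
use order (left to right): ctr, ctr, val, val
typing: well-typed — term : (P -> (P -> R -> P) -> P) -> (P -> R -> P) -> P
ordered ✗ (repeated use of val ×2, ctr ×2; key, req never used (weakening))
linear ✗ (repeated use of val ×2, ctr ×2; key, req never used (weakening))
affine ✗ (repeated use of val ×2, ctr ×2)
relevant ✗ (key, req never used (weakening))
unrestricted ✓ (well-typed at (P -> (P -> R -> P) -> P) -> (P -> R -> P) -> P; no restrictions here)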